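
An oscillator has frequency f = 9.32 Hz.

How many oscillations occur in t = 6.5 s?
n = f×t = 9.32×6.5 = 60.58 oscillations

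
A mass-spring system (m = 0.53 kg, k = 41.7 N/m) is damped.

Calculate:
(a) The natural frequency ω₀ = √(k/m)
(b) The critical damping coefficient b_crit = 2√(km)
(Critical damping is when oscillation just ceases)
ω₀ = √(k/m) = √(41.7/0.53) = 8.87 rad/s
b_crit = 2√(km) = 2√(41.7×0.53) = 9.402 kg/s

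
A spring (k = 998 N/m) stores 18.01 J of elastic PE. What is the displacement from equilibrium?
PE = ½kx² → x = √(2PE/k) = √(2×18.01/998) = 0.19 m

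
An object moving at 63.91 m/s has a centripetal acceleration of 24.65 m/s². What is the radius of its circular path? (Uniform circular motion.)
r = v²/a_c = 63.91²/24.65 = 165.7 m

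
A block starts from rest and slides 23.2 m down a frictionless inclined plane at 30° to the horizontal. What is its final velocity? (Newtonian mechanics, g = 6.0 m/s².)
a = g sin(θ) = 6.0 × sin(30°) = 3.0 m/s²
v = √(2ad) = √(2 × 3.0 × 23.2) = 11.8 m/s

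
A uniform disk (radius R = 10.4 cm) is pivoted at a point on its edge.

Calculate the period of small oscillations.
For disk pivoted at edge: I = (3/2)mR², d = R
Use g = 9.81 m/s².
I/m = (3/2)R² = 0.01622 m²; d = R = 0.104 m
T = 2π√((3/2)R²/(gR)) = 2π√(3R/(2g)) = 0.7923 s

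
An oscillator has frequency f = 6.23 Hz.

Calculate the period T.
T = 1/f = 1/6.23 = 0.1605 s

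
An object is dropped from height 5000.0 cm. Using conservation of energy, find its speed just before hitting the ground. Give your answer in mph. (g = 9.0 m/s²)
mgh = ½mv² → v = √(2gh) = √(2×9.0×50) = 30 m/s = 67.11 mph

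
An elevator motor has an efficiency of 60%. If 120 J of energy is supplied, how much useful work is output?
W_out = η × W_in = 0.6 × 120 = 72.0 J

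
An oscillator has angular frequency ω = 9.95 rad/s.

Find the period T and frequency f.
T = 2π/ω = 2π/9.95 = 0.6315 s; f = ω/2π = 1.584 Hz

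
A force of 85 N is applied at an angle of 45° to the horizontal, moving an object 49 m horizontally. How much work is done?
W = Fd cosθ = 85×49×cos(45°) = 2945.1 J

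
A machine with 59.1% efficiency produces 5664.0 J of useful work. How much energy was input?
W_in = W_out/η = 5664.0/0.591 = 9583.8 J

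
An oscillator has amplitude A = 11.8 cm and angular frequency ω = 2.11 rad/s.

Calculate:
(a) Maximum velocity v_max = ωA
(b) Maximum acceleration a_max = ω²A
v_max = ωA = 2.11×0.118 = 0.249 m/s
a_max = ω²A = 2.11²×0.118 = 0.5253 m/s²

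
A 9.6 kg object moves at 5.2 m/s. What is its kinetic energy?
KE = ½mv² = ½×9.6×5.2² = 129.792 J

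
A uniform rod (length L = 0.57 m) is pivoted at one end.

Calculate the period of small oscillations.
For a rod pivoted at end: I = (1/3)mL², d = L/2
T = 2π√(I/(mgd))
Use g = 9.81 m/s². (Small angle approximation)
I/m = (1/3)L² = 0.1083 m²; d = L/2 = 0.285 m
T = 2π√(I/(mgd)) = 2π√(0.1083/(9.81×0.285)) = 1.237 s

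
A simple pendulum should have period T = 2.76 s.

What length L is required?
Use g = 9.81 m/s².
T = 2π√(L/g) → L = g(T/2π)² = 9.81×(2.76/2π)² = 1.893 m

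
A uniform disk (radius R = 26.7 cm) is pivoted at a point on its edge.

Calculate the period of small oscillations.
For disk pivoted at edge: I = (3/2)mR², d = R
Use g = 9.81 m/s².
I/m = (3/2)R² = 0.1069 m²; d = R = 0.267 m
T = 2π√((3/2)R²/(gR)) = 2π√(3R/(2g)) = 1.27 s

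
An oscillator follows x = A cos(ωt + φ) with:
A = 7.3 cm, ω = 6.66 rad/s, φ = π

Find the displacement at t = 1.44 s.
x = A cos(ωt + φ) = 7.3×cos(6.66×1.44 + π) = 7.2 cm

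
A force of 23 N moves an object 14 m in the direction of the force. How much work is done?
W = Fd = 23×14 = 322.0 J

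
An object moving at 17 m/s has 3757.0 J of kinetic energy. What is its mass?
KE = ½mv² → m = 2KE/v² = 2×3757.0/17² = 26.0 kg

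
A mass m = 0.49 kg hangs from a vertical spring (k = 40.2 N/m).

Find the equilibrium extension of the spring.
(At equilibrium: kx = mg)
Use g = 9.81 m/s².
x_eq = mg/k = 0.49×9.81/40.2 = 0.1196 m = 11.96 cm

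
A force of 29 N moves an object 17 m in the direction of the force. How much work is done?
W = Fd = 29×17 = 493.0 J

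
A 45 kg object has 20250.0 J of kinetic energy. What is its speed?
KE = ½mv² → v = √(2KE/m) = √(2×20250.0/45) = 30.0 m/s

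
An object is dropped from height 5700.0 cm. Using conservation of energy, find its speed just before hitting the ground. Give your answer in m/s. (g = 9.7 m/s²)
mgh = ½mv² → v = √(2gh) = √(2×9.7×57) = 33.25 m/s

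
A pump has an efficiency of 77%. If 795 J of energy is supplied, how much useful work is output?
W_out = η × W_in = 0.77 × 795 = 612.15 J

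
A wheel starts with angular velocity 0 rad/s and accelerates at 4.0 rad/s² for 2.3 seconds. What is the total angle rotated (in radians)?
θ = ω₀t + ½αt² = 0×2.3 + ½×4.0×2.3² = 10.58 rad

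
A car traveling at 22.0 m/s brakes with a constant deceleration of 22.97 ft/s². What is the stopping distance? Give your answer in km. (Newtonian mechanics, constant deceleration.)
d = v₀² / (2a) (with unit conversion) = 0.03457 km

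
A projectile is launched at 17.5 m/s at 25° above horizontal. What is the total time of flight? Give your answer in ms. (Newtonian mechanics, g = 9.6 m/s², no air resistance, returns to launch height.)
T = 2v₀sin(θ)/g (with unit conversion) = 1541.0 ms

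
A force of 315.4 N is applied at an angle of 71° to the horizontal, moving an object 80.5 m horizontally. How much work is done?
W = Fd cosθ = 315.4×80.5×cos(71°) = 8266.1 J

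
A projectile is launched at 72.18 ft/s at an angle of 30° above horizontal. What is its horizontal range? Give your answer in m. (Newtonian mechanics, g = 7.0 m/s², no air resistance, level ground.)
R = v₀² sin(2θ) / g (with unit conversion) = 59.88 m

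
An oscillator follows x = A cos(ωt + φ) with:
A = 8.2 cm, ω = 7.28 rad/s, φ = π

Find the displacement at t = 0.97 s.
x = A cos(ωt + φ) = 8.2×cos(7.28×0.97 + π) = -5.839 cm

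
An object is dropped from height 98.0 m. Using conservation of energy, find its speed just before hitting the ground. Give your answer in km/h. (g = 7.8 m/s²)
mgh = ½mv² → v = √(2gh) = √(2×7.8×98) = 39.1 m/s = 140.8 km/h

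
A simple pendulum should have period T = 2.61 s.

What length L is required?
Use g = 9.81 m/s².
T = 2π√(L/g) → L = g(T/2π)² = 9.81×(2.61/2π)² = 1.693 m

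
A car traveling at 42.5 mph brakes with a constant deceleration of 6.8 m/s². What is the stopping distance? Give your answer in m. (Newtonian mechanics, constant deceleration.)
d = v₀² / (2a) (with unit conversion) = 26.54 m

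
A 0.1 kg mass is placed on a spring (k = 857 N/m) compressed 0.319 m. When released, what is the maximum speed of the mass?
½kx² = ½mv² → v = x√(k/m) = 0.319×√(857/0.1) = 29.53 m/s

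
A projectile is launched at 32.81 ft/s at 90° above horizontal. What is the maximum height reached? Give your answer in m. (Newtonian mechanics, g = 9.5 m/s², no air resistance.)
H = v₀²sin²(θ)/(2g) (with unit conversion) = 5.264 m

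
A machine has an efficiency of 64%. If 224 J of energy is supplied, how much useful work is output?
W_out = η × W_in = 0.64 × 224 = 143.36 J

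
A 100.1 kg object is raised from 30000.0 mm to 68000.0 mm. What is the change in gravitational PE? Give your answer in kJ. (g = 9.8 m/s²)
ΔPE = mg(h₂ − h₁) = 100.1 kg × 9.8 m/s² × (68 − 30) m = 3.728e+04 J = 37.28 kJ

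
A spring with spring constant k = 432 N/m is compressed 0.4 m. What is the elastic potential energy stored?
PE = ½kx² = ½×432×0.4² = 34.56 J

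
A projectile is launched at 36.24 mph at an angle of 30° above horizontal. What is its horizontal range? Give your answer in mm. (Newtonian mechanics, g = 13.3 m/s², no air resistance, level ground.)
R = v₀² sin(2θ) / g (with unit conversion) = 17090.0 mm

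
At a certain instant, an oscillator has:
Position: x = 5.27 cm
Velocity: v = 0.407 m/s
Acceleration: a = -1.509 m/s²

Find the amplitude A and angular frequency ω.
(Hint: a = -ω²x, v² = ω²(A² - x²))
a = −ω²x → ω = √(|a|/x) = √(1.509/0.0527) = 5.351 rad/s
v² = ω²(A² − x²) → A = √(x² + v²/ω²) = √(0.0527² + 0.407²/5.351²) = 0.09253 m = 9.253 cm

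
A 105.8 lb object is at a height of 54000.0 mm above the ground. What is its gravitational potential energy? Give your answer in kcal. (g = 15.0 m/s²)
PE = mgh = 47.99 kg × 15.0 m/s² × 54 m = 3.887e+04 J = 9.291 kcal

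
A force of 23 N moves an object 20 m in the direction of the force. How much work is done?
W = Fd = 23×20 = 460.0 J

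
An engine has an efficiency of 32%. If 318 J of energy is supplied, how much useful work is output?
W_out = η × W_in = 0.32 × 318 = 101.76 J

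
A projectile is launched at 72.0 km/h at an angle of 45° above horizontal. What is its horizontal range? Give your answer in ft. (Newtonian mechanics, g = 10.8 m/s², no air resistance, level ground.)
R = v₀² sin(2θ) / g (with unit conversion) = 121.5 ft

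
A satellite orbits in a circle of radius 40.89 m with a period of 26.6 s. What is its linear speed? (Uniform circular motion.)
v = 2πr/T = 2π×40.89/26.6 = 9.66 m/s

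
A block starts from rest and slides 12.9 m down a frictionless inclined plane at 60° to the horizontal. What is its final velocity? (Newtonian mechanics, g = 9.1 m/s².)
a = g sin(θ) = 9.1 × sin(60°) = 7.88 m/s²
v = √(2ad) = √(2 × 7.88 × 12.9) = 14.26 m/s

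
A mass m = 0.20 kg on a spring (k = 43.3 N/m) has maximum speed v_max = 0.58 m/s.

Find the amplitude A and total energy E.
½mv²_max = ½kA² → A = v_max√(m/k) = 0.58×√(0.2/43.3) = 0.03942 m = 3.942 cm
E = ½mv²_max = ½×0.2×0.58² = 0.03364 J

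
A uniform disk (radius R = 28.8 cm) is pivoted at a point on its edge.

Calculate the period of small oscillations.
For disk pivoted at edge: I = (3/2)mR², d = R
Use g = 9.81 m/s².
I/m = (3/2)R² = 0.1244 m²; d = R = 0.288 m
T = 2π√((3/2)R²/(gR)) = 2π√(3R/(2g)) = 1.319 s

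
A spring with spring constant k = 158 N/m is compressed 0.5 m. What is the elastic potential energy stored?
PE = ½kx² = ½×158×0.5² = 19.75 J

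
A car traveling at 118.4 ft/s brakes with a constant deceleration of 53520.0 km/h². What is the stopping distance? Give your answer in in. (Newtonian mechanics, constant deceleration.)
d = v₀² / (2a) (with unit conversion) = 6208.0 in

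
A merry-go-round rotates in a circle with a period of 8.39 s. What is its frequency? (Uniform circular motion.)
f = 1/T = 1/8.39 = 0.1192 Hz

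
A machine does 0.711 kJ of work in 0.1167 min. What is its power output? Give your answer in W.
P = W/t = 711 J / 7.002 s = 101.5 W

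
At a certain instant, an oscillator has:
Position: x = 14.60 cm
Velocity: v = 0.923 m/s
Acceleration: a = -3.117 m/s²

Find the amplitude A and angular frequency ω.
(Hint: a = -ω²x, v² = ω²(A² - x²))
a = −ω²x → ω = √(|a|/x) = √(3.117/0.146) = 4.621 rad/s
v² = ω²(A² − x²) → A = √(x² + v²/ω²) = √(0.146² + 0.923²/4.621²) = 0.2474 m = 24.74 cm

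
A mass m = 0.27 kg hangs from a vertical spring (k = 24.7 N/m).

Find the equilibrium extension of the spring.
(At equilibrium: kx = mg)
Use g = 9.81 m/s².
x_eq = mg/k = 0.27×9.81/24.7 = 0.1072 m = 10.72 cm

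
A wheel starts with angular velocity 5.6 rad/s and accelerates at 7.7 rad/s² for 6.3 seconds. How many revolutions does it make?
θ = ω₀t + ½αt² = 5.6×6.3 + ½×7.7×6.3² = 188.09 rad
Revolutions = θ/(2π) = 188.09/(2π) = 29.93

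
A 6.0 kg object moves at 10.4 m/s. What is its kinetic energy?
KE = ½mv² = ½×6.0×10.4² = 324.48 J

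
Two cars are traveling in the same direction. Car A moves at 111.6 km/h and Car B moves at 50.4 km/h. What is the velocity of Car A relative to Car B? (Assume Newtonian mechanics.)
v_rel = v_A - v_B = 111.6 - 50.4 = 61.2 km/h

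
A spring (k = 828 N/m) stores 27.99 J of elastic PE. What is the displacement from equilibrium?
PE = ½kx² → x = √(2PE/k) = √(2×27.99/828) = 0.26 m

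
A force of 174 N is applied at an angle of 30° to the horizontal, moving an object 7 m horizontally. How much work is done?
W = Fd cosθ = 174×7×cos(30°) = 1054.8 J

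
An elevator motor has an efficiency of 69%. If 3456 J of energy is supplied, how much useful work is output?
W_out = η × W_in = 0.69 × 3456 = 2384.6 J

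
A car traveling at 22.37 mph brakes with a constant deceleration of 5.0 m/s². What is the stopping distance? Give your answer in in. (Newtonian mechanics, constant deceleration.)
d = v₀² / (2a) (with unit conversion) = 393.7 in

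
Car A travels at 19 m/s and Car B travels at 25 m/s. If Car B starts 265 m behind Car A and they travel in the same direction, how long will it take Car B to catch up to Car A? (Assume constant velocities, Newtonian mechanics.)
Relative speed: v_rel = 25 - 19 = 6 m/s
Time to catch: t = d₀/v_rel = 265/6 = 44.17 s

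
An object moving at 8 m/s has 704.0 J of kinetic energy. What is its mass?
KE = ½mv² → m = 2KE/v² = 2×704.0/8² = 22.0 kg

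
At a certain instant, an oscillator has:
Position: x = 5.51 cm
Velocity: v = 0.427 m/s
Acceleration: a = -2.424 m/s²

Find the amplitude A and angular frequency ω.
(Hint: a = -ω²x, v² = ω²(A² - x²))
a = −ω²x → ω = √(|a|/x) = √(2.424/0.0551) = 6.633 rad/s
v² = ω²(A² − x²) → A = √(x² + v²/ω²) = √(0.0551² + 0.427²/6.633²) = 0.08474 m = 8.474 cm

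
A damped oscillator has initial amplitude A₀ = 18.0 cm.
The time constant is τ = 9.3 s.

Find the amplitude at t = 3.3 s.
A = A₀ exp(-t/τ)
A = A₀ exp(−t/τ) = 18.0×exp(−3.3/9.3) = 12.62 cm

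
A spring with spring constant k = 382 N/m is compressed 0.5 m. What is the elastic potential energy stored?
PE = ½kx² = ½×382×0.5² = 47.75 J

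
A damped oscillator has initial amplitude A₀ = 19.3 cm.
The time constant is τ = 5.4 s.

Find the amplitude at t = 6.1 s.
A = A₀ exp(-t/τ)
A = A₀ exp(−t/τ) = 19.3×exp(−6.1/5.4) = 6.237 cm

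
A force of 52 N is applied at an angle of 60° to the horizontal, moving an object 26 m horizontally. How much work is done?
W = Fd cosθ = 52×26×cos(60°) = 676.0 J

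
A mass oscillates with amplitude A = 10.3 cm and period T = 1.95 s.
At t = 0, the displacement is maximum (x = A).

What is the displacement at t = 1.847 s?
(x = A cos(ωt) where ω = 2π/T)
ω = 2π/T = 2π/1.95 = 3.222 rad/s
x = A cos(ωt) = 10.3×cos(3.222×1.847) = 9.738 cm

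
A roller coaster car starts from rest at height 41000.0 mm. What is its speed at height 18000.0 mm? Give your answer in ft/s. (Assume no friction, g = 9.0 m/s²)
mgh₁ = ½mv₂² + mgh₂ → v₂ = √(2g(h₁−h₂)) = √(2×9.0×(41−18)) = 20.35 m/s = 66.76 ft/s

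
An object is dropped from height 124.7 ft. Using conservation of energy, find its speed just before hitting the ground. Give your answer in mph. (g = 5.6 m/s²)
mgh = ½mv² → v = √(2gh) = √(2×5.6×38.01) = 20.63 m/s = 46.15 mph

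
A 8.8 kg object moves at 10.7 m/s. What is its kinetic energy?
KE = ½mv² = ½×8.8×10.7² = 503.756 J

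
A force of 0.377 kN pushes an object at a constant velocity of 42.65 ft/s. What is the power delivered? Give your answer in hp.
P = Fv = 377 N × 13 m/s = 4901 W = 6.572 hp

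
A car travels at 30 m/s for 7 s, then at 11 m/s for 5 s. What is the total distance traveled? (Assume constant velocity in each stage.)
d₁ = v₁t₁ = 30 × 7 = 210 m
d₂ = v₂t₂ = 11 × 5 = 55 m
d_total = 210 + 55 = 265 m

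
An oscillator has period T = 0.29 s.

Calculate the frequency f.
f = 1/T = 1/0.29 = 3.448 Hz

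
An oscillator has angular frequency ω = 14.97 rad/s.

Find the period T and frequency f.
T = 2π/ω = 2π/14.97 = 0.4197 s; f = ω/2π = 2.383 Hz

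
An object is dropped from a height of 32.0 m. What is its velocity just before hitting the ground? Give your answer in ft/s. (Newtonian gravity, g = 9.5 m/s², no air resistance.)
v = √(2gh) (with unit conversion) = 80.9 ft/s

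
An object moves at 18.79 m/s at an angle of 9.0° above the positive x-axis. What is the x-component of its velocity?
vₓ = v cos(θ) = 18.79 × cos(9.0°) = 18.56 m/s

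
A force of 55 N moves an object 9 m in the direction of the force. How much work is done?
W = Fd = 55×9 = 495.0 J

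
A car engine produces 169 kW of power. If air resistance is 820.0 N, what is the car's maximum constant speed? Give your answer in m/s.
P = Fv → v = P/F = 169000 W / 820 N = 206.1 m/s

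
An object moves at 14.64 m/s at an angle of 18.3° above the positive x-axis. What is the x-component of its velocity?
vₓ = v cos(θ) = 14.64 × cos(18.3°) = 13.9 m/s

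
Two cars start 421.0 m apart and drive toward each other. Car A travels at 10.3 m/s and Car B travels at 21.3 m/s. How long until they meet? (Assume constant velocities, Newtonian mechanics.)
Combined speed: v_combined = 10.3 + 21.3 = 31.6 m/s
Time to meet: t = d/31.6 = 421.0/31.6 = 13.32 s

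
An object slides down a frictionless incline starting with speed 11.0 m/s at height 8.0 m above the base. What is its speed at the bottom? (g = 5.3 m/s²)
½mv₀² + mgh = ½mv² → v = √(v₀² + 2gh) = √(11² + 2×5.3×8) = 14.35 m/s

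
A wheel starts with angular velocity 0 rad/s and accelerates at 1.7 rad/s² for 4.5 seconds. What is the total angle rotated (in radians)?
θ = ω₀t + ½αt² = 0×4.5 + ½×1.7×4.5² = 17.21 rad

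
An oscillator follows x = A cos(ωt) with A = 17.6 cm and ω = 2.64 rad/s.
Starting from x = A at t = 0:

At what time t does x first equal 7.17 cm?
cos(ωt) = x/A = 7.17/17.6 = 0.4074
ωt = arccos(0.4074) = 1.151 rad
t = 1.151/2.64 = 0.4361 s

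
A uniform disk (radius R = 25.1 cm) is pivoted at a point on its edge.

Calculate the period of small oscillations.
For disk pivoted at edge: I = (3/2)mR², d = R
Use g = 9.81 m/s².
I/m = (3/2)R² = 0.0945 m²; d = R = 0.251 m
T = 2π√((3/2)R²/(gR)) = 2π√(3R/(2g)) = 1.231 s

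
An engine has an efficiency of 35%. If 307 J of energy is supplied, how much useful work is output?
W_out = η × W_in = 0.35 × 307 = 107.45 J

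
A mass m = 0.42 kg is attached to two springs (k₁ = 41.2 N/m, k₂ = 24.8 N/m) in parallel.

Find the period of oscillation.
k_eq = k₁+k₂ = 66 N/m
T = 2π√(m/k_eq) = 2π√(0.42/66) = 0.5012 s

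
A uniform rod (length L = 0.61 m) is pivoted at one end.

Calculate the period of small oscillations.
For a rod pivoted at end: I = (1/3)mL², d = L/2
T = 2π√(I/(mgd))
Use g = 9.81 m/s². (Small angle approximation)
I/m = (1/3)L² = 0.124 m²; d = L/2 = 0.305 m
T = 2π√(I/(mgd)) = 2π√(0.124/(9.81×0.305)) = 1.279 s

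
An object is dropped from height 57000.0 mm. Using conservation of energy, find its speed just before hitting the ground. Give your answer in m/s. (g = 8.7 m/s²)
mgh = ½mv² → v = √(2gh) = √(2×8.7×57) = 31.49 m/s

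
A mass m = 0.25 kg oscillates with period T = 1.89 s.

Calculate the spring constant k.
T = 2π√(m/k) → k = m(2π/T)² = 0.25×(2π/1.89)² = 2.763 N/m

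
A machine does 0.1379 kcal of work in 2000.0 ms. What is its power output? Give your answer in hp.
P = W/t = 577 J / 2 s = 288.5 W = 0.3869 hp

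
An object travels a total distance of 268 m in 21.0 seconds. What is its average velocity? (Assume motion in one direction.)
v_avg = Δd / Δt = 268 / 21.0 = 12.76 m/s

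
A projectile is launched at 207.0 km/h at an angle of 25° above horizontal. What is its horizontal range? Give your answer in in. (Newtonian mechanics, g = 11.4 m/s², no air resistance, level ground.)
R = v₀² sin(2θ) / g (with unit conversion) = 8747.0 in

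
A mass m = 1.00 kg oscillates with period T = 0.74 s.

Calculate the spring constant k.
T = 2π√(m/k) → k = m(2π/T)² = 1.0×(2π/0.74)² = 72.09 N/m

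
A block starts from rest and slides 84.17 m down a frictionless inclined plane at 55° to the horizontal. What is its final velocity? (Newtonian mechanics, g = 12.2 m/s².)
a = g sin(θ) = 12.2 × sin(55°) = 9.99 m/s²
v = √(2ad) = √(2 × 9.99 × 84.17) = 41.02 m/s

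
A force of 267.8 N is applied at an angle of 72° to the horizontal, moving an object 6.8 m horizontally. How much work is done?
W = Fd cosθ = 267.8×6.8×cos(72°) = 562.73 J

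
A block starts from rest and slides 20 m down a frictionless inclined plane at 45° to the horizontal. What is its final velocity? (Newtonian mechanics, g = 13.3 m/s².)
a = g sin(θ) = 13.3 × sin(45°) = 9.4 m/s²
v = √(2ad) = √(2 × 9.4 × 20) = 19.4 m/s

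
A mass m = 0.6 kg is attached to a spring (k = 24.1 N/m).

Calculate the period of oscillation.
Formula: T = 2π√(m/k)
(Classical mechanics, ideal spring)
T = 2π√(m/k) = 2π√(0.6/24.1) = 0.9914 s; f = 1/T = 1.009 Hz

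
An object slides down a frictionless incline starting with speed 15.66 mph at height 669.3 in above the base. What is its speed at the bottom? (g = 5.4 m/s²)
½mv₀² + mgh = ½mv² → v = √(v₀² + 2gh) = √(7.001² + 2×5.4×17) = 15.25 m/s = 34.12 mph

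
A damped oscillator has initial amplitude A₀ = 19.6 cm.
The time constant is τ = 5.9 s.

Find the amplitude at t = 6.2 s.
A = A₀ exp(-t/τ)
A = A₀ exp(−t/τ) = 19.6×exp(−6.2/5.9) = 6.853 cm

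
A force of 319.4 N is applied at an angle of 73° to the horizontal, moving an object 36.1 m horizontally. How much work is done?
W = Fd cosθ = 319.4×36.1×cos(73°) = 3371.1 J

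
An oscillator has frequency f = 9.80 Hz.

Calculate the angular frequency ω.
ω = 2πf = 2π×9.8 = 61.58 rad/s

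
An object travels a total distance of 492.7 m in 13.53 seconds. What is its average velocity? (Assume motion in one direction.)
v_avg = Δd / Δt = 492.7 / 13.53 = 36.42 m/s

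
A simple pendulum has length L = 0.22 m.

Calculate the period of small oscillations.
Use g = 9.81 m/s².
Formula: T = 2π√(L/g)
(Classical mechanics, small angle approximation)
T = 2π√(L/g) = 2π√(0.22/9.81) = 0.9409 s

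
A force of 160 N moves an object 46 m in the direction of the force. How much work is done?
W = Fd = 160×46 = 7360.0 J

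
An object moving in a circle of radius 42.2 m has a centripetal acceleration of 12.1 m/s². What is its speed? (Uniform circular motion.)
v = √(a_c × r) = √(12.1 × 42.2) = 22.6 m/s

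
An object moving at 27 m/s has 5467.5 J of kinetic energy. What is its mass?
KE = ½mv² → m = 2KE/v² = 2×5467.5/27² = 15.0 kg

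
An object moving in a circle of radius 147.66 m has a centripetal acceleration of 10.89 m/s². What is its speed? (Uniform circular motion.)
v = √(a_c × r) = √(10.89 × 147.66) = 40.1 m/s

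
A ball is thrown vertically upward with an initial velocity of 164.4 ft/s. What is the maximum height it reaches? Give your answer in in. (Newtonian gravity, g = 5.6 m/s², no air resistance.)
h_max = v₀²/(2g) (with unit conversion) = 8826.0 in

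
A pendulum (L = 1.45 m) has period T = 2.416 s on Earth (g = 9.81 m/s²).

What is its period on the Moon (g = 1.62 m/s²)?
T = 2π√(L/g), so T_moon/T_earth = √(g_earth/g_moon)
T_moon = 2π√(1.45/1.62) = 5.944 s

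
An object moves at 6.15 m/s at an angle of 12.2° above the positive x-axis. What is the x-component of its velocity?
vₓ = v cos(θ) = 6.15 × cos(12.2°) = 6.01 m/s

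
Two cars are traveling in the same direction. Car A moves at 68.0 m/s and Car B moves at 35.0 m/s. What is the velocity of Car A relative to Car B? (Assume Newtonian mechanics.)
v_rel = v_A - v_B = 68.0 - 35.0 = 33.0 m/s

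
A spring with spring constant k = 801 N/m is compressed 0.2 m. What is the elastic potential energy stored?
PE = ½kx² = ½×801×0.2² = 16.02 J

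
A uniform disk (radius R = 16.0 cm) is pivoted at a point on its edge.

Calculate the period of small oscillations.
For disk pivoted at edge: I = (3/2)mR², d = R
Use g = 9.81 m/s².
I/m = (3/2)R² = 0.0384 m²; d = R = 0.16 m
T = 2π√((3/2)R²/(gR)) = 2π√(3R/(2g)) = 0.9828 s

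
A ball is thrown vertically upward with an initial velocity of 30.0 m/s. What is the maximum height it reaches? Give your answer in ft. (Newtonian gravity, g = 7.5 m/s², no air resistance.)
h_max = v₀²/(2g) (with unit conversion) = 196.9 ft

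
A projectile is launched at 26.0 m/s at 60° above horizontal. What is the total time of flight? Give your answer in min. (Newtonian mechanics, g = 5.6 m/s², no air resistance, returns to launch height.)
T = 2v₀sin(θ)/g (with unit conversion) = 0.134 min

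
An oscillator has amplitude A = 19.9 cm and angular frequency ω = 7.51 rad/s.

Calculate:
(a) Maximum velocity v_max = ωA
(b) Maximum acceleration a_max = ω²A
v_max = ωA = 7.51×0.199 = 1.494 m/s
a_max = ω²A = 7.51²×0.199 = 11.22 m/s²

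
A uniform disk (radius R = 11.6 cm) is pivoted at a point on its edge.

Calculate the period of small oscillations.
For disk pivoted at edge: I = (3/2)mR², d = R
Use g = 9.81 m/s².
I/m = (3/2)R² = 0.02018 m²; d = R = 0.116 m
T = 2π√((3/2)R²/(gR)) = 2π√(3R/(2g)) = 0.8368 s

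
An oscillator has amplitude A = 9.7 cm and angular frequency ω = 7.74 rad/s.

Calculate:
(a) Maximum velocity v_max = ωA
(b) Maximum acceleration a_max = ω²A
v_max = ωA = 7.74×0.097 = 0.7508 m/s
a_max = ω²A = 7.74²×0.097 = 5.811 m/s²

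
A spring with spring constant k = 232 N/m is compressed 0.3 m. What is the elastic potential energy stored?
PE = ½kx² = ½×232×0.3² = 10.44 J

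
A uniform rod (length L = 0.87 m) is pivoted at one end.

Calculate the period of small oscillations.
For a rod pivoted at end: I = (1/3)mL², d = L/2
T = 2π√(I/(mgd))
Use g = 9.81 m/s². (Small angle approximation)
I/m = (1/3)L² = 0.2523 m²; d = L/2 = 0.435 m
T = 2π√(I/(mgd)) = 2π√(0.2523/(9.81×0.435)) = 1.528 s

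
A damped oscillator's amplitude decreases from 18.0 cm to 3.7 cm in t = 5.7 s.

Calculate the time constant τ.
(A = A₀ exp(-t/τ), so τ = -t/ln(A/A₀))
A/A₀ = 3.7/18.0 = 0.2056; ln(A/A₀) = -1.582
τ = −t/ln(A/A₀) = −5.7/-1.582 = 3.603 s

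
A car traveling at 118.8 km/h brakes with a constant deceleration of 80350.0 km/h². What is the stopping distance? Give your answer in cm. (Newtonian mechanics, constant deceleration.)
d = v₀² / (2a) (with unit conversion) = 8782.0 cm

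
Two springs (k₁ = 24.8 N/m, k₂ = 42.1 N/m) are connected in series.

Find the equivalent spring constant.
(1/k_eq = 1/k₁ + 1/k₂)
1/k_eq = 1/24.8 + 1/42.1 = 0.064076; k_eq = 15.61 N/m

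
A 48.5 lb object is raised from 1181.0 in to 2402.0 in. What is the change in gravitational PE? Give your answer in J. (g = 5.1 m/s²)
ΔPE = mg(h₂ − h₁) = 22 kg × 5.1 m/s² × (61.01 − 30) m = 3480 J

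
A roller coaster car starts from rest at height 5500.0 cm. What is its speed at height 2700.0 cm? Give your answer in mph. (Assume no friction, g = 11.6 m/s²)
mgh₁ = ½mv₂² + mgh₂ → v₂ = √(2g(h₁−h₂)) = √(2×11.6×(55−27)) = 25.49 m/s = 57.01 mph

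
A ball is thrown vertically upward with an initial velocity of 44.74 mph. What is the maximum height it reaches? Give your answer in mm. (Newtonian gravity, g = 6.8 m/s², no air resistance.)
h_max = v₀²/(2g) (with unit conversion) = 29410.0 mm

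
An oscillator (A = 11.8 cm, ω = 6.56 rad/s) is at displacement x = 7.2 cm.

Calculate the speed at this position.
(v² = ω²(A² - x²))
v = ω√(A² − x²) = 6.56×√(0.118² − 0.072²) = 0.6133 m/s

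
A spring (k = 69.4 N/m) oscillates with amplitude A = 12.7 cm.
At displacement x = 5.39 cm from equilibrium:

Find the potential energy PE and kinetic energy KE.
E_total = ½kA² = ½×69.4×(0.127)² = 0.5597 J
PE = ½kx² = ½×69.4×(0.0539)² = 0.1008 J
KE = E_total − PE = 0.4589 J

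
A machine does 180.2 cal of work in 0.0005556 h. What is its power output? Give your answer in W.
P = W/t = 754 J / 2 s = 376.9 W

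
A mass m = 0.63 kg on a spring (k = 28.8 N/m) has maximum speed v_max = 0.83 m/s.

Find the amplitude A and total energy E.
½mv²_max = ½kA² → A = v_max√(m/k) = 0.83×√(0.63/28.8) = 0.1228 m = 12.28 cm
E = ½mv²_max = ½×0.63×0.83² = 0.217 J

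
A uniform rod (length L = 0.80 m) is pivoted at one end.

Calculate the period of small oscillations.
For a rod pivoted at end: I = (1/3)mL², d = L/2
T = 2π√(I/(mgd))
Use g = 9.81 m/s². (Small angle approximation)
I/m = (1/3)L² = 0.2133 m²; d = L/2 = 0.4 m
T = 2π√(I/(mgd)) = 2π√(0.2133/(9.81×0.4)) = 1.465 s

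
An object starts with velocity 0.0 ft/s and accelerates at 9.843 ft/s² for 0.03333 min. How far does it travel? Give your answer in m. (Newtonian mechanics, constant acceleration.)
d = v₀t + ½at² (with unit conversion) = 5.999 m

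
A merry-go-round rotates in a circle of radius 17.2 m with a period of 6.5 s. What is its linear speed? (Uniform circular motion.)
v = 2πr/T = 2π×17.2/6.5 = 16.63 m/s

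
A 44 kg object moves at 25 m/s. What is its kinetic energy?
KE = ½mv² = ½×44×25² = 13750.0 J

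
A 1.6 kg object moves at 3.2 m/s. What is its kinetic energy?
KE = ½mv² = ½×1.6×3.2² = 8.192 J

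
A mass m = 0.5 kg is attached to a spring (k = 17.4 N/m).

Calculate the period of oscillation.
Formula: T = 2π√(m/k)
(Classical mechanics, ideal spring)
T = 2π√(m/k) = 2π√(0.5/17.4) = 1.065 s; f = 1/T = 0.9389 Hz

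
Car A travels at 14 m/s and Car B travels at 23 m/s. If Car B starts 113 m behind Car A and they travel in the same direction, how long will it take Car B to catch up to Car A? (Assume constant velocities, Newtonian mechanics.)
Relative speed: v_rel = 23 - 14 = 9 m/s
Time to catch: t = d₀/v_rel = 113/9 = 12.56 s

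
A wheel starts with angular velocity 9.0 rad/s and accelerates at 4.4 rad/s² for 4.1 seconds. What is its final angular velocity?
ω = ω₀ + αt = 9.0 + 4.4 × 4.1 = 27.04 rad/s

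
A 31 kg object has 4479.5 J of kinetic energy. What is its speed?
KE = ½mv² → v = √(2KE/m) = √(2×4479.5/31) = 17.0 m/s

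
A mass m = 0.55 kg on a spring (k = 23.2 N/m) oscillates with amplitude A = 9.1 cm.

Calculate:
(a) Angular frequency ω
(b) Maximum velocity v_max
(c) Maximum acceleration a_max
ω = √(k/m) = √(23.2/0.55) = 6.495 rad/s
v_max = ωA = 6.495×0.091 = 0.591 m/s
a_max = ω²A = 6.495²×0.091 = 3.839 m/s²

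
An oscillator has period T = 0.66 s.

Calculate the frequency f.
f = 1/T = 1/0.66 = 1.515 Hz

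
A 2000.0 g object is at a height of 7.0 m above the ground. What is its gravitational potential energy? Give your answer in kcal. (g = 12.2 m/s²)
PE = mgh = 2 kg × 12.2 m/s² × 7 m = 170.8 J = 0.04082 kcal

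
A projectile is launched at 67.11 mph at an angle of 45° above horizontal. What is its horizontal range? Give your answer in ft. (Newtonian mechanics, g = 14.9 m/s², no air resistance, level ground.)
R = v₀² sin(2θ) / g (with unit conversion) = 198.2 ft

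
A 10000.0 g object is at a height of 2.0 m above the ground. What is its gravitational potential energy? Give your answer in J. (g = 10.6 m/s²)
PE = mgh = 10 kg × 10.6 m/s² × 2 m = 212 J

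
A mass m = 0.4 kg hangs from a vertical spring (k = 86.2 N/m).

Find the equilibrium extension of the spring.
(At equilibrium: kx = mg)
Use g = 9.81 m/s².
x_eq = mg/k = 0.4×9.81/86.2 = 0.04552 m = 4.552 cm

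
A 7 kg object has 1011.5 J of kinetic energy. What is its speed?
KE = ½mv² → v = √(2KE/m) = √(2×1011.5/7) = 17.0 m/s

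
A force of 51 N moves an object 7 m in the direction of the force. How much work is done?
W = Fd = 51×7 = 357.0 J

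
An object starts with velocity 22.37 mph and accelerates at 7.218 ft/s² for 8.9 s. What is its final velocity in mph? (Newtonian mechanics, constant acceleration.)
v = v₀ + at (with unit conversion) = 66.17 mph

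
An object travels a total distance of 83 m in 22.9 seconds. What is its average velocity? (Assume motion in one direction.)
v_avg = Δd / Δt = 83 / 22.9 = 3.62 m/s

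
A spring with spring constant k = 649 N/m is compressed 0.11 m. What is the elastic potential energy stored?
PE = ½kx² = ½×649×0.11² = 3.926 J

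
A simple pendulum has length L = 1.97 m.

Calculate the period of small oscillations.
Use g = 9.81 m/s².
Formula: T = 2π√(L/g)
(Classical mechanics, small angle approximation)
T = 2π√(L/g) = 2π√(1.97/9.81) = 2.816 s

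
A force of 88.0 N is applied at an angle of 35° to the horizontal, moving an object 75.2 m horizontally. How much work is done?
W = Fd cosθ = 88.0×75.2×cos(35°) = 5420.8 J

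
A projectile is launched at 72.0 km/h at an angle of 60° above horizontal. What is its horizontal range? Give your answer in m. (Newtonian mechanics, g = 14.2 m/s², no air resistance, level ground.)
R = v₀² sin(2θ) / g (with unit conversion) = 24.4 m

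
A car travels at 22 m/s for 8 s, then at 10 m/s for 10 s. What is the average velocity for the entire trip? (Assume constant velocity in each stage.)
d₁ = v₁t₁ = 22 × 8 = 176 m
d₂ = v₂t₂ = 10 × 10 = 100 m
d_total = 276 m, t_total = 18 s
v_avg = d_total/t_total = 276/18 = 15.33 m/s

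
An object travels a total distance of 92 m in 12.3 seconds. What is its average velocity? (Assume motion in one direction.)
v_avg = Δd / Δt = 92 / 12.3 = 7.48 m/s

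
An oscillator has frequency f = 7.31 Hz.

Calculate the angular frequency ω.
ω = 2πf = 2π×7.31 = 45.93 rad/s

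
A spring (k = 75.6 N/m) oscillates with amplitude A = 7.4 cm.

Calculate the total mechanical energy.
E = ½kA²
E = ½kA² = ½×75.6×(0.074)² = 0.207 J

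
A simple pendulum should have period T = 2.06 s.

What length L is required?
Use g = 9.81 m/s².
T = 2π√(L/g) → L = g(T/2π)² = 9.81×(2.06/2π)² = 1.054 m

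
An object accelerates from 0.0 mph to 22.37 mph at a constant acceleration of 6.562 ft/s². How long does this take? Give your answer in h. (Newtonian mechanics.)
t = (v - v₀)/a (with unit conversion) = 0.001389 h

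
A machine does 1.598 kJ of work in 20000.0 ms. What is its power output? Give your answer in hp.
P = W/t = 1598 J / 20 s = 79.9 W = 0.1071 hp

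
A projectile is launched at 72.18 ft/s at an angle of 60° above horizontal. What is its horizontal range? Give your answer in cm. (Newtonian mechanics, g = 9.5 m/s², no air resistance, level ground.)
R = v₀² sin(2θ) / g (with unit conversion) = 4412.0 cm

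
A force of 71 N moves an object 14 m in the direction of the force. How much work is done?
W = Fd = 71×14 = 994.0 J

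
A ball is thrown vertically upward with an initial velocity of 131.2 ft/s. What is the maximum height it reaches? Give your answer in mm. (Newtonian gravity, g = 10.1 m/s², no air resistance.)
h_max = v₀²/(2g) (with unit conversion) = 79170.0 mm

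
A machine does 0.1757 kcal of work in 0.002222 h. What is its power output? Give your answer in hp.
P = W/t = 735.1 J / 7.999 s = 91.9 W = 0.1232 hp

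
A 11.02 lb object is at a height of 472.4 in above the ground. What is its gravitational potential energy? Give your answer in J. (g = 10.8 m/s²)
PE = mgh = 4.999 kg × 10.8 m/s² × 12 m = 647.8 J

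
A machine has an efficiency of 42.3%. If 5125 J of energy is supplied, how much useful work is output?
W_out = η × W_in = 0.423 × 5125 = 2167.9 J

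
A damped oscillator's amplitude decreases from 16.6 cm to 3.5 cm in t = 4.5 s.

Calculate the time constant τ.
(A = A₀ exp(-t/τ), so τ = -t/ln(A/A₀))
A/A₀ = 3.5/16.6 = 0.2108; ln(A/A₀) = -1.557
τ = −t/ln(A/A₀) = −4.5/-1.557 = 2.891 s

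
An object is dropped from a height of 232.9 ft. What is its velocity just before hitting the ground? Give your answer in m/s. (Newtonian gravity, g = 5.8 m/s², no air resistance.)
v = √(2gh) (with unit conversion) = 28.7 m/s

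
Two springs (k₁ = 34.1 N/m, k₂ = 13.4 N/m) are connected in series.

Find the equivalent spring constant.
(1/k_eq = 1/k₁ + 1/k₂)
1/k_eq = 1/34.1 + 1/13.4 = 0.10395; k_eq = 9.62 N/m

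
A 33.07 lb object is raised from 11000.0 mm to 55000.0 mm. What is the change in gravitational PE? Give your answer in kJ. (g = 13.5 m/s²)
ΔPE = mg(h₂ − h₁) = 15 kg × 13.5 m/s² × (55 − 11) m = 8910 J = 8.91 kJ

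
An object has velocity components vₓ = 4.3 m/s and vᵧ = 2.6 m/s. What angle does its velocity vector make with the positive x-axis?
θ = arctan(vᵧ/vₓ) = arctan(2.6/4.3) = 31.16°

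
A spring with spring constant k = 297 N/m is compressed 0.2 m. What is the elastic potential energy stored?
PE = ½kx² = ½×297×0.2² = 5.94 J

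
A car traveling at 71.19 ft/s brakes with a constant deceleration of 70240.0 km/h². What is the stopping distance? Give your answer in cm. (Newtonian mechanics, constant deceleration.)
d = v₀² / (2a) (with unit conversion) = 4344.0 cm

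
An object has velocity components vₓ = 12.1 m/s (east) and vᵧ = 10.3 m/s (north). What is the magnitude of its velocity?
|v| = √(vₓ² + vᵧ²) = √(12.1² + 10.3²) = √(252.5) = 15.89 m/s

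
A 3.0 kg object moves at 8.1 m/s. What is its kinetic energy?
KE = ½mv² = ½×3.0×8.1² = 98.415 J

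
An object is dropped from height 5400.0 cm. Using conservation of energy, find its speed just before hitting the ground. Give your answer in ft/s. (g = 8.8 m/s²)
mgh = ½mv² → v = √(2gh) = √(2×8.8×54) = 30.83 m/s = 101.1 ft/s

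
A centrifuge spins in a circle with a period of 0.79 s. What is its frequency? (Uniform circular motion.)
f = 1/T = 1/0.79 = 1.2658 Hz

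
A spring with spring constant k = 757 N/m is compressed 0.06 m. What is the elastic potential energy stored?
PE = ½kx² = ½×757×0.06² = 1.363 J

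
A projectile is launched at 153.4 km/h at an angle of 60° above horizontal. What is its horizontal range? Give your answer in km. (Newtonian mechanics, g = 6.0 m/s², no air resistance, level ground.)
R = v₀² sin(2θ) / g (with unit conversion) = 0.2621 km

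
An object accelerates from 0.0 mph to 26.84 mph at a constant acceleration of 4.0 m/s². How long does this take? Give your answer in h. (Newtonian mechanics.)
t = (v - v₀)/a (with unit conversion) = 0.0008332 h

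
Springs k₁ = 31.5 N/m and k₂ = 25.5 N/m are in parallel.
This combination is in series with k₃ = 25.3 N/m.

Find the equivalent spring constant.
k₁₂ = k₁ + k₂ = 57 N/m (parallel)
1/k_eq = 1/k₁₂ + 1/k₃ → k_eq = 17.52 N/m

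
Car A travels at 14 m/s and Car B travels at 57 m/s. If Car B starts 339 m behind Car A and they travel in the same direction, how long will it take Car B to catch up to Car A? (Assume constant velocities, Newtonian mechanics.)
Relative speed: v_rel = 57 - 14 = 43 m/s
Time to catch: t = d₀/v_rel = 339/43 = 7.88 s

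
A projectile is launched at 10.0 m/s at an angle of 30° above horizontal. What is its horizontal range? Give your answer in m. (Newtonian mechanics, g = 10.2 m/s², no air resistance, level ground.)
R = v₀² sin(2θ) / g = 8.49 m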